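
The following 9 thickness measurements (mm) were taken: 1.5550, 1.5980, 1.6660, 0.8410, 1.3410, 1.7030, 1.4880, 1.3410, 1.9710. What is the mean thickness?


Formula: Average = sum / n
Substituting: Average = 13.5040 / 9
Result: 1.5004 mm


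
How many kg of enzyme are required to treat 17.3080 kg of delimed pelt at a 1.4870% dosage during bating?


Formula: Enzyme = substrate * pct / 100
Substituting: Enzyme = 17.3080 * 1.4870 / 100
Result: 0.2574 kg


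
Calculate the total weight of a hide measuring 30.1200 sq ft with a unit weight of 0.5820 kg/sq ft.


Formula: Weight = area * weight_per_sqft
Substituting: Weight = 30.1200 * 0.5820
Result: 17.5298 kg


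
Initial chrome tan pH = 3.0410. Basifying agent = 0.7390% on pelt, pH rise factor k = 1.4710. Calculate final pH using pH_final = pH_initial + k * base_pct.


Formula: pH_final = pH_initial + k * base_pct
Substituting: pH_final = 3.0410 + 1.4710 * 0.7390
Result: 4.1281


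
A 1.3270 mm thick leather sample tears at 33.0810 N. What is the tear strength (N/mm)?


Formula: Tear strength = force / thickness
Substituting: Tear strength = 33.0810 / 1.3270
Result: 24.9292 N/mm


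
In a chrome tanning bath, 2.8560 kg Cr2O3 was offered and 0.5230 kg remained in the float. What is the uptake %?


Formula: Uptake = (offered - residual) / offered * 100
Substituting: Uptake = (2.8560 - 0.5230) / 2.8560 * 100
Result: 81.6877 %


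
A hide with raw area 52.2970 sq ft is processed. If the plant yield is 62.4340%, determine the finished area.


Formula: finished = raw * yield / 100
Substituting: finished = 52.2970 * 62.4340 / 100
Result: 32.6511 sq ft


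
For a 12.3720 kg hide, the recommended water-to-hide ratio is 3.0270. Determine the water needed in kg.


Formula: Water = hide_weight * ratio
Substituting: Water = 12.3720 * 3.0270
Result: 37.4500 kg


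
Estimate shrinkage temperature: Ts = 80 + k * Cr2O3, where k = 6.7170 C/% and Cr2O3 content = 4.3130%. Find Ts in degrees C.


Formula: Ts = 80 + k * Cr2O3
Substituting: Ts = 80 + 6.7170 * 4.3130
Result: 108.9704 C


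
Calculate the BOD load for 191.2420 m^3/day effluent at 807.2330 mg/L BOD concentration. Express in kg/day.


Formula: BOD_load = volume * conc / 1000
Substituting: BOD_load = 191.2420 * 807.2330 / 1000
Result: 154.3769 kg/day


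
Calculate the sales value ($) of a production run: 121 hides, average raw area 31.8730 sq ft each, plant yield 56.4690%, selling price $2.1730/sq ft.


Raw_total = N * avg_area = 121 * 31.8730 = 3856.6330 sq ft
Finished = Raw_total * yield / 100 = 3856.6330 * 56.4690 / 100 = 2177.8021 sq ft
Value = Finished * price = 2177.8021 * 2.1730 = 4732.3639 $


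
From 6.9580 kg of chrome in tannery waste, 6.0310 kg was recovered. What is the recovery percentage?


Formula: Recovery = recovered / input * 100
Substituting: Recovery = 6.0310 / 6.9580 * 100
Result: 86.6772 %


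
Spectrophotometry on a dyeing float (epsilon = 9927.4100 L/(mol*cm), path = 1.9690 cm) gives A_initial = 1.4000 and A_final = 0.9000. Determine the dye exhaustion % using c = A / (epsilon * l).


c_initial = A_i / (epsilon * l) = 1.4000 / (9927.4100 * 1.9690) = 7.1622e-05 mol/L
c_final = A_f / (epsilon * l) = 0.9000 / (9927.4100 * 1.9690) = 4.6043e-05 mol/L
Exhaustion = (c_initial - c_final) / c_initial * 100 = (7.1622e-05 - 4.6043e-05) / 7.1622e-05 * 100 = 35.7143 %


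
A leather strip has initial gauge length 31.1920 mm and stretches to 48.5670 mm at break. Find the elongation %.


Formula: Elongation = (Lf - L0) / L0 * 100
Substituting: Elongation = (48.5670 - 31.1920) / 31.1920 * 100
Result: 55.7034 %


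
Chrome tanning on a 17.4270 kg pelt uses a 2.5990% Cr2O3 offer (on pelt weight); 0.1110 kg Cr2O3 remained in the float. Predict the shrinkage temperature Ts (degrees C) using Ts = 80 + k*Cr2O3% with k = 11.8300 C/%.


Offered = pelt * offer_pct / 100 = 17.4270 * 2.5990 / 100 = 0.4529 kg
Uptake = offered - residual = 0.4529 - 0.1110 = 0.3419 kg
Cr2O3% on pelt = uptake / pelt * 100 = 0.3419 / 17.4270 * 100 = 1.9621 %
Ts = 80 + k * Cr2O3% = 80 + 11.8300 * 1.9621 = 103.2111 C


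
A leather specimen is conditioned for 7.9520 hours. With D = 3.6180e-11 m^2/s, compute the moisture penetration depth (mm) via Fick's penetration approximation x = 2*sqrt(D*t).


t = 7.9520 hr * 3600 = 28627.2000 s
D * t = 3.6180e-11 * 28627.2000 = 1.0357e-06
x = 2 * sqrt(D*t) = 2 * sqrt(1.0357e-06) = 0.00203542 m = 2.0354 mm


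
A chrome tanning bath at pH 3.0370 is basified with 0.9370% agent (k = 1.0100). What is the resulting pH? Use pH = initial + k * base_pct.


Formula: pH_final = pH_initial + k * base_pct
Substituting: pH_final = 3.0370 + 1.0100 * 0.9370
Result: 3.9834


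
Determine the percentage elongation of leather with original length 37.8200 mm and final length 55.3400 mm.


Formula: Elongation = (Lf - L0) / L0 * 100
Substituting: Elongation = (55.3400 - 37.8200) / 37.8200 * 100
Result: 46.3247 %


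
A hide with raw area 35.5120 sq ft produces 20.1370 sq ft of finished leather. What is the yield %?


Formula: Yield = finished / raw * 100
Substituting: Yield = 20.1370 / 35.5120 * 100
Result: 56.7048 %


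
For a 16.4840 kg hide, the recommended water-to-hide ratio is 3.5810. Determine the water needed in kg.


Formula: Water = hide_weight * ratio
Substituting: Water = 16.4840 * 3.5810
Result: 59.0292 kg


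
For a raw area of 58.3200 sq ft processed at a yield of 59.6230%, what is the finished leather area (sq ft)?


Formula: finished = raw * yield / 100
Substituting: finished = 58.3200 * 59.6230 / 100
Result: 34.7721 sq ft


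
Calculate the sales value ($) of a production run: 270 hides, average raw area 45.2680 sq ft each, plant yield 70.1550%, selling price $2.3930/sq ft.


Raw_total = N * avg_area = 270 * 45.2680 = 12222.3600 sq ft
Finished = Raw_total * yield / 100 = 12222.3600 * 70.1550 / 100 = 8574.5967 sq ft
Value = Finished * price = 8574.5967 * 2.3930 = 20519.0098 $


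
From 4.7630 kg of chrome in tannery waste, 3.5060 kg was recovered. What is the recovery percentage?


Formula: Recovery = recovered / input * 100
Substituting: Recovery = 3.5060 / 4.7630 * 100
Result: 73.6091 %


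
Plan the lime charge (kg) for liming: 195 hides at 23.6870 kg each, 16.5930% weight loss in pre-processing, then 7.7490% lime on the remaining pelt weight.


Total_raw = N * avg_wt = 195 * 23.6870 = 4618.9650 kg
Substrate = Total_raw * (1 - loss/100) = 4618.9650 * (1 - 16.5930/100) = 3852.5401 kg
Lime = Substrate * pct / 100 = 3852.5401 * 7.7490 / 100 = 298.5333 kg


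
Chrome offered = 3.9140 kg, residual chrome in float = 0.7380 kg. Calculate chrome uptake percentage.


Formula: Uptake = (offered - residual) / offered * 100
Substituting: Uptake = (3.9140 - 0.7380) / 3.9140 * 100
Result: 81.1446 %


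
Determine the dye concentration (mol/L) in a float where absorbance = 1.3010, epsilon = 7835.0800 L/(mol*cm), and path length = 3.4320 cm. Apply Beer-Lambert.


Formula: c = A / (epsilon * l)
Substituting: c = 1.3010 / (7835.0800 * 3.4320)
Result: 4.8382e-05 mol/L


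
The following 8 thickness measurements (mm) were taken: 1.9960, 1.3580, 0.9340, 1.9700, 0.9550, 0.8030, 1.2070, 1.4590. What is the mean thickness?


Formula: Average = sum / n
Substituting: Average = 10.6820 / 8
Result: 1.3353 mm


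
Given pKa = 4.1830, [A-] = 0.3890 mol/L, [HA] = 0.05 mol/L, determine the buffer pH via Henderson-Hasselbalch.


ratio = [A-] / [HA] = 0.3890 / 0.05 = 7.7800
log10(ratio) = 0.8910
pH = pKa + log10(ratio) = 4.1830 + 0.8910 = 5.0740


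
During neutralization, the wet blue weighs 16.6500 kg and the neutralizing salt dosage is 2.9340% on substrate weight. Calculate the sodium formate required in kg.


Formula: Neutralizer = substrate * pct / 100
Substituting: Neutralizer = 16.6500 * 2.9340 / 100
Result: 0.4885 kg


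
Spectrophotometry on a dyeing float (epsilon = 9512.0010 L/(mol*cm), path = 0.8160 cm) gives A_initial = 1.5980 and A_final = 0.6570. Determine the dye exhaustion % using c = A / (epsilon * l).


c_initial = A_i / (epsilon * l) = 1.5980 / (9512.0010 * 0.8160) = 2.0588e-04 mol/L
c_final = A_f / (epsilon * l) = 0.6570 / (9512.0010 * 0.8160) = 8.4645e-05 mol/L
Exhaustion = (c_initial - c_final) / c_initial * 100 = (2.0588e-04 - 8.4645e-05) / 2.0588e-04 * 100 = 58.8861 %


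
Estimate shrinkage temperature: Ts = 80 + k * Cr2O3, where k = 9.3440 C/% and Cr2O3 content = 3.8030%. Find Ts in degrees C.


Formula: Ts = 80 + k * Cr2O3
Substituting: Ts = 80 + 9.3440 * 3.8030
Result: 115.5352 C


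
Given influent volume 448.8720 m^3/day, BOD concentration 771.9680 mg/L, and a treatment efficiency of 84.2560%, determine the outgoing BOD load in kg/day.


Load_in = volume * conc / 1000 = 448.8720 * 771.9680 / 1000 = 346.5148 kg/day
Removed = Load_in * eff / 100 = 346.5148 * 84.2560 / 100 = 291.9595 kg/day
Load_out = Load_in - Removed = 346.5148 - 291.9595 = 54.5553 kg/day


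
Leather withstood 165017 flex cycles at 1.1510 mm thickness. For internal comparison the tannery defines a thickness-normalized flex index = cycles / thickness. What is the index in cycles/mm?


Formula: Index = cycles / thickness
Substituting: Index = 165017 / 1.1510
Result: 143368.3753 cycles/mm


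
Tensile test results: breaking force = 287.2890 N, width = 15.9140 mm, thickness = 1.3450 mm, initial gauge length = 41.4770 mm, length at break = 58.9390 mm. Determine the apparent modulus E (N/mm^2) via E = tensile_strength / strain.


TS = F / (w * t) = 287.2890 / (15.9140 * 1.3450) = 13.4220 N/mm^2
strain = (Lf - L0) / L0 = (58.9390 - 41.4770) / 41.4770 = 0.4210
E = TS / strain = 13.4220 / 0.4210 = 31.8809 N/mm^2


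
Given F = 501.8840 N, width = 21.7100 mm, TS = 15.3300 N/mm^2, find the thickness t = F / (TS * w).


Formula: t = F / (TS * w)
Substituting: t = 501.8840 / (15.3300 * 21.7100)
Result: 1.5080 mm


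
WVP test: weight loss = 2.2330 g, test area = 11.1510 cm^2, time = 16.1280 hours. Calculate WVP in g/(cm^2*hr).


Formula: WVP = loss / (area * time)
Substituting: WVP = 2.2330 / (11.1510 * 16.1280)
Result: 0.0124164 g/(cm^2*hr)


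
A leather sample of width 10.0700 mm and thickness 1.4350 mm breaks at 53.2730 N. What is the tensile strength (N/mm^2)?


Formula: TS = force / (width * thickness)
Substituting: TS = 53.2730 / (10.0700 * 1.4350)
Result: 3.6866 N/mm^2


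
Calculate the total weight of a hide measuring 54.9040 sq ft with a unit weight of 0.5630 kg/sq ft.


Formula: Weight = area * weight_per_sqft
Substituting: Weight = 54.9040 * 0.5630
Result: 30.9110 kg


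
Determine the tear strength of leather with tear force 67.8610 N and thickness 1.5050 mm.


Formula: Tear strength = force / thickness
Substituting: Tear strength = 67.8610 / 1.5050
Result: 45.0904 N/mm


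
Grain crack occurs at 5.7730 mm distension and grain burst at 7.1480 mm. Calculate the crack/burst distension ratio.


Formula: Ratio = crack / burst
Substituting: Ratio = 5.7730 / 7.1480
Result: 0.8076


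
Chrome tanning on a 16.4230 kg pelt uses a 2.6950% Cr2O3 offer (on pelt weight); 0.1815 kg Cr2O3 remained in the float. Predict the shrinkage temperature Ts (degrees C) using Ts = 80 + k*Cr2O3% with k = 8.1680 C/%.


Offered = pelt * offer_pct / 100 = 16.4230 * 2.6950 / 100 = 0.4426 kg
Uptake = offered - residual = 0.4426 - 0.1815 = 0.2611 kg
Cr2O3% on pelt = uptake / pelt * 100 = 0.2611 / 16.4230 * 100 = 1.5898 %
Ts = 80 + k * Cr2O3% = 80 + 8.1680 * 1.5898 = 92.9858 C


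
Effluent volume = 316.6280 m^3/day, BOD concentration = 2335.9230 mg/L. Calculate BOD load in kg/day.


Formula: BOD_load = volume * conc / 1000
Substituting: BOD_load = 316.6280 * 2335.9230 / 1000
Result: 739.6186 kg/day


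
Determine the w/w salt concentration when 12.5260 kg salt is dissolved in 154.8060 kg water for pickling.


Formula: Conc = salt / (water + salt) * 100
Substituting: Conc = 12.5260 / (154.8060 + 12.5260) * 100
Result: 7.4857 %


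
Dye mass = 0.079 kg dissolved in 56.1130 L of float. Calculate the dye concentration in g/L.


Formula: Conc = dye_mass(kg) / volume(L) * 1000
Substituting: Conc = 0.079 / 56.1130 * 1000
Result: 1.4079 g/L


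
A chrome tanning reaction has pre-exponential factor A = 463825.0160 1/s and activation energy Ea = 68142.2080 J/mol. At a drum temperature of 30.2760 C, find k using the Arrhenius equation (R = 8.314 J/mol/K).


T_K = T_C + 273.15 = 30.2760 + 273.15 = 303.4260 K
exponent = -Ea / (R * T_K) = -68142.2080 / (8.314 * 303.4260) = -27.0118
k = A * exp(exponent) = 463825.0160 * exp(-27.0118) = 8.6155e-07 1/s


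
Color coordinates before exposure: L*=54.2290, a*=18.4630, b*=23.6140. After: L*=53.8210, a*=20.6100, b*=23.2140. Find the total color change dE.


dL = -0.4080, da = 2.1470, db = -0.4000
dE = sqrt((-0.4080)^2 + 2.1470^2 + (-0.4000)^2) = 2.2217


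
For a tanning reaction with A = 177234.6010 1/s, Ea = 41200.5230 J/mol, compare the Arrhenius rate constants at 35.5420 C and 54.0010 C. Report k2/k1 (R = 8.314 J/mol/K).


T1 = 35.5420 + 273.15 = 308.6920 K; T2 = 54.0010 + 273.15 = 327.1510 K
k1 = A * exp(-Ea/(R*T1)) = 177234.6010 * exp(-41200.5230/(8.314*308.6920)) = 0.0189078 1/s
k2 = A * exp(-Ea/(R*T2)) = 177234.6010 * exp(-41200.5230/(8.314*327.1510)) = 0.0467757 1/s
k2/k1 = 0.0467757 / 0.0189078 = 2.4739


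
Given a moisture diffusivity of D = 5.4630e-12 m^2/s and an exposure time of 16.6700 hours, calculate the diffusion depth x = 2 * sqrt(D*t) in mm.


t = 16.6700 hr * 3600 = 60012.0000 s
D * t = 5.4630e-12 * 60012.0000 = 3.2785e-07
x = 2 * sqrt(D*t) = 2 * sqrt(3.2785e-07) = 0.00114516 m = 1.1452 mm


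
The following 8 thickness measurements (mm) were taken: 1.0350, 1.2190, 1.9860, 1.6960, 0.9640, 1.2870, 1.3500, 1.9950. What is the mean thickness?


Formula: Average = sum / n
Substituting: Average = 11.5320 / 8
Result: 1.4415 mm


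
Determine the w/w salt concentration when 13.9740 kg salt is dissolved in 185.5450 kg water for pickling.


Formula: Conc = salt / (water + salt) * 100
Substituting: Conc = 13.9740 / (185.5450 + 13.9740) * 100
Result: 7.0038 %


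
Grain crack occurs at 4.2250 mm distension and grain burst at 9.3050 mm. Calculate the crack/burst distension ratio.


Formula: Ratio = crack / burst
Substituting: Ratio = 4.2250 / 9.3050
Result: 0.4541


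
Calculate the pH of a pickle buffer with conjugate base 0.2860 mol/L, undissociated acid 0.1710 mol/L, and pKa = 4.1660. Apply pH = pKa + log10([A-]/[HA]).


ratio = [A-] / [HA] = 0.2860 / 0.1710 = 1.6725
log10(ratio) = 0.2234
pH = pKa + log10(ratio) = 4.1660 + 0.2234 = 4.3894


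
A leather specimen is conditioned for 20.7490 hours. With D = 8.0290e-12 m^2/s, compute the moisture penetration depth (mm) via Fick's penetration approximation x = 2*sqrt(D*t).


t = 20.7490 hr * 3600 = 74696.4000 s
D * t = 8.0290e-12 * 74696.4000 = 5.9974e-07
x = 2 * sqrt(D*t) = 2 * sqrt(5.9974e-07) = 0.00154885 m = 1.5489 mm


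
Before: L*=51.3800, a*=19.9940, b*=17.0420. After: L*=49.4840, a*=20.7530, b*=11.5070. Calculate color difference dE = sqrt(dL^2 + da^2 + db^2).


dL = -1.8960, da = 0.7590, db = -5.5350
dE = sqrt((-1.8960)^2 + 0.7590^2 + (-5.5350)^2) = 5.8998


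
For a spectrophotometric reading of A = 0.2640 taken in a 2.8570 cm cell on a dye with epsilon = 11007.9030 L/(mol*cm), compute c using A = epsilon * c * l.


Formula: c = A / (epsilon * l)
Substituting: c = 0.2640 / (11007.9030 * 2.8570)
Result: 8.3944e-06 mol/L


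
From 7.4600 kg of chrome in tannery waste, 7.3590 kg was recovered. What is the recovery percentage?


Formula: Recovery = recovered / input * 100
Substituting: Recovery = 7.3590 / 7.4600 * 100
Result: 98.6461 %


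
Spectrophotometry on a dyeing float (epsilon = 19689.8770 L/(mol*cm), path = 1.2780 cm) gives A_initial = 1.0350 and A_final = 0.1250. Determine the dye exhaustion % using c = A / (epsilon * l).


c_initial = A_i / (epsilon * l) = 1.0350 / (19689.8770 * 1.2780) = 4.1131e-05 mol/L
c_final = A_f / (epsilon * l) = 0.1250 / (19689.8770 * 1.2780) = 4.9675e-06 mol/L
Exhaustion = (c_initial - c_final) / c_initial * 100 = (4.1131e-05 - 4.9675e-06) / 4.1131e-05 * 100 = 87.9227 %


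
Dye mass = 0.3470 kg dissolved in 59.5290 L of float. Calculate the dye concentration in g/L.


Formula: Conc = dye_mass(kg) / volume(L) * 1000
Substituting: Conc = 0.3470 / 59.5290 * 1000
Result: 5.8291 g/L


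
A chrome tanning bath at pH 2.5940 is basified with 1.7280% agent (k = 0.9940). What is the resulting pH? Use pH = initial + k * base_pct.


Formula: pH_final = pH_initial + k * base_pct
Substituting: pH_final = 2.5940 + 0.9940 * 1.7280
Result: 4.3116


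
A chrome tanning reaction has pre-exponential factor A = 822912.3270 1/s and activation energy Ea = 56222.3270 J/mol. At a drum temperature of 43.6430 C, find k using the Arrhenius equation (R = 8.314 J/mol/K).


T_K = T_C + 273.15 = 43.6430 + 273.15 = 316.7930 K
exponent = -Ea / (R * T_K) = -56222.3270 / (8.314 * 316.7930) = -21.3463
k = A * exp(exponent) = 822912.3270 * exp(-21.3463) = 4.4133e-04 1/s


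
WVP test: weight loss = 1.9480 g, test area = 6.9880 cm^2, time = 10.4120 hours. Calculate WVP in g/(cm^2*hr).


Formula: WVP = loss / (area * time)
Substituting: WVP = 1.9480 / (6.9880 * 10.4120)
Result: 0.0267733 g/(cm^2*hr)


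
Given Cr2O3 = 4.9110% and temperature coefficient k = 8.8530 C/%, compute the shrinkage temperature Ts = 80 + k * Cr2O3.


Formula: Ts = 80 + k * Cr2O3
Substituting: Ts = 80 + 8.8530 * 4.9110
Result: 123.4771 C


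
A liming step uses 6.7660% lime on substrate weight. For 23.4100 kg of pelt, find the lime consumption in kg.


Formula: Lime = substrate * pct / 100
Substituting: Lime = 23.4100 * 6.7660 / 100
Result: 1.5839 kg


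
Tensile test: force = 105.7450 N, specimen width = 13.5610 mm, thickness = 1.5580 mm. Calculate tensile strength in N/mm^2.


Formula: TS = force / (width * thickness)
Substituting: TS = 105.7450 / (13.5610 * 1.5580)
Result: 5.0050 N/mm^2


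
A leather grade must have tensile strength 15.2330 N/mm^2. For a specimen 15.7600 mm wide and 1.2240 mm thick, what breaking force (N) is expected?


Formula: F = TS * w * t
Substituting: F = 15.2330 * 15.7600 * 1.2240
Result: 293.8482 N


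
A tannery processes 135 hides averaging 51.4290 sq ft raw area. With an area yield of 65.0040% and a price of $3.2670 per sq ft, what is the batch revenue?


Raw_total = N * avg_area = 135 * 51.4290 = 6942.9150 sq ft
Finished = Raw_total * yield / 100 = 6942.9150 * 65.0040 / 100 = 4513.1725 sq ft
Value = Finished * price = 4513.1725 * 3.2670 = 14744.5344 $


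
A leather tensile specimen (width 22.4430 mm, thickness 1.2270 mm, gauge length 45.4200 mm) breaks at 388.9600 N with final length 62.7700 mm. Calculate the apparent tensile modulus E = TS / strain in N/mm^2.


TS = F / (w * t) = 388.9600 / (22.4430 * 1.2270) = 14.1247 N/mm^2
strain = (Lf - L0) / L0 = (62.7700 - 45.4200) / 45.4200 = 0.3820
E = TS / strain = 14.1247 / 0.3820 = 36.9766 N/mm^2


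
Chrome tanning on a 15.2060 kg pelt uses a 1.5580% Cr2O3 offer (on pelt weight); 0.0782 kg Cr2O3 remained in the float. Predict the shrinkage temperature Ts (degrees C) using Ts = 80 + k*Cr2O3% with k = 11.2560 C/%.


Offered = pelt * offer_pct / 100 = 15.2060 * 1.5580 / 100 = 0.2369 kg
Uptake = offered - residual = 0.2369 - 0.0782 = 0.1587 kg
Cr2O3% on pelt = uptake / pelt * 100 = 0.1587 / 15.2060 * 100 = 1.0437 %
Ts = 80 + k * Cr2O3% = 80 + 11.2560 * 1.0437 = 91.7482 C


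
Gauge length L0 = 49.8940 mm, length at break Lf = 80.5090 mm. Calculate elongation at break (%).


Formula: Elongation = (Lf - L0) / L0 * 100
Substituting: Elongation = (80.5090 - 49.8940) / 49.8940 * 100
Result: 61.3601 %


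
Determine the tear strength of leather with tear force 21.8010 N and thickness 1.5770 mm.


Formula: Tear strength = force / thickness
Substituting: Tear strength = 21.8010 / 1.5770
Result: 13.8244 N/mm


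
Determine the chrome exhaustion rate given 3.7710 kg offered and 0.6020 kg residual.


Formula: Uptake = (offered - residual) / offered * 100
Substituting: Uptake = (3.7710 - 0.6020) / 3.7710 * 100
Result: 84.0361 %


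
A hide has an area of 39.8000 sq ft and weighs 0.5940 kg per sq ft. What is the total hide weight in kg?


Formula: Weight = area * weight_per_sqft
Substituting: Weight = 39.8000 * 0.5940
Result: 23.6412 kg


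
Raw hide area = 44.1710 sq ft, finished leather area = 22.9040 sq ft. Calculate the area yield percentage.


Formula: Yield = finished / raw * 100
Substituting: Yield = 22.9040 / 44.1710 * 100
Result: 51.8530 %


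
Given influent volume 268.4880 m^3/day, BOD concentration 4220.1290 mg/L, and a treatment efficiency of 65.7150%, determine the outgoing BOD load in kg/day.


Load_in = volume * conc / 1000 = 268.4880 * 4220.1290 / 1000 = 1133.0540 kg/day
Removed = Load_in * eff / 100 = 1133.0540 * 65.7150 / 100 = 744.5864 kg/day
Load_out = Load_in - Removed = 1133.0540 - 744.5864 = 388.4676 kg/day


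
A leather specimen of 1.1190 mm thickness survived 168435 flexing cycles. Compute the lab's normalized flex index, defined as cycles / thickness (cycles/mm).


Formula: Index = cycles / thickness
Substituting: Index = 168435 / 1.1190
Result: 150522.7882 cycles/mm


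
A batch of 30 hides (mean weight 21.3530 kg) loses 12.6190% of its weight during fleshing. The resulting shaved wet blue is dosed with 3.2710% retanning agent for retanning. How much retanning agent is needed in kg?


Total_raw = N * avg_wt = 30 * 21.3530 = 640.5900 kg
Substrate = Total_raw * (1 - loss/100) = 640.5900 * (1 - 12.6190/100) = 559.7539 kg
Retan = Substrate * pct / 100 = 559.7539 * 3.2710 / 100 = 18.3096 kg


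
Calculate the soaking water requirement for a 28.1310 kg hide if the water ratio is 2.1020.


Formula: Water = hide_weight * ratio
Substituting: Water = 28.1310 * 2.1020
Result: 59.1314 kg


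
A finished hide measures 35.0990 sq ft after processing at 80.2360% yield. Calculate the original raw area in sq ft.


Formula: raw = finished * 100 / yield
Substituting: raw = 35.0990 * 100 / 80.2360
Result: 43.7447 sq ft


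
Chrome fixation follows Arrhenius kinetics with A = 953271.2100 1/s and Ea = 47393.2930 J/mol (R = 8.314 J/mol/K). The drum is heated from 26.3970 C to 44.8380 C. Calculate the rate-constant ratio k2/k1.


T1 = 26.3970 + 273.15 = 299.5470 K; T2 = 44.8380 + 273.15 = 317.9880 K
k1 = A * exp(-Ea/(R*T1)) = 953271.2100 * exp(-47393.2930/(8.314*299.5470)) = 0.00518243 1/s
k2 = A * exp(-Ea/(R*T2)) = 953271.2100 * exp(-47393.2930/(8.314*317.9880)) = 0.0156252 1/s
k2/k1 = 0.0156252 / 0.00518243 = 3.0150


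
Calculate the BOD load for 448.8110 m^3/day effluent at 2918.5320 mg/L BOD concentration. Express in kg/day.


Formula: BOD_load = volume * conc / 1000
Substituting: BOD_load = 448.8110 * 2918.5320 / 1000
Result: 1309.8693 kg/day


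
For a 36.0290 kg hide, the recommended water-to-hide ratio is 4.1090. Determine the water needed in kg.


Formula: Water = hide_weight * ratio
Substituting: Water = 36.0290 * 4.1090
Result: 148.0432 kg


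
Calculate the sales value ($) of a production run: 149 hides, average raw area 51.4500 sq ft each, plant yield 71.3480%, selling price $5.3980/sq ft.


Raw_total = N * avg_area = 149 * 51.4500 = 7666.0500 sq ft
Finished = Raw_total * yield / 100 = 7666.0500 * 71.3480 / 100 = 5469.5734 sq ft
Value = Finished * price = 5469.5734 * 5.3980 = 29524.7570 $


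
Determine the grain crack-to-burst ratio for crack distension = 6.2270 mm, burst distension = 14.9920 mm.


Formula: Ratio = crack / burst
Substituting: Ratio = 6.2270 / 14.9920
Result: 0.4154


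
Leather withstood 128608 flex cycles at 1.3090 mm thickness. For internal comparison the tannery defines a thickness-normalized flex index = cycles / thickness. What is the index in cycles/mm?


Formula: Index = cycles / thickness
Substituting: Index = 128608 / 1.3090
Result: 98249.0451 cycles/mm


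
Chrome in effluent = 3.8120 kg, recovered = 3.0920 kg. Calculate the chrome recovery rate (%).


Formula: Recovery = recovered / input * 100
Substituting: Recovery = 3.0920 / 3.8120 * 100
Result: 81.1123 %


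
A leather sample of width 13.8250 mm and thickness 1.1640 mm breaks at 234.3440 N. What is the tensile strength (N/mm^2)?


Formula: TS = force / (width * thickness)
Substituting: TS = 234.3440 / (13.8250 * 1.1640)
Result: 14.5625 N/mm^2


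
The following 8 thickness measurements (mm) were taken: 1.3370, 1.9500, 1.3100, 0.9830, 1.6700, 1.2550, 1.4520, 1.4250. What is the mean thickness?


Formula: Average = sum / n
Substituting: Average = 11.3820 / 8
Result: 1.4227 mm


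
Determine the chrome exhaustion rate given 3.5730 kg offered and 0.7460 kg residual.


Formula: Uptake = (offered - residual) / offered * 100
Substituting: Uptake = (3.5730 - 0.7460) / 3.5730 * 100
Result: 79.1212 %


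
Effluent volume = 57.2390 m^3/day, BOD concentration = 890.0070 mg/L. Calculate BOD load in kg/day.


Formula: BOD_load = volume * conc / 1000
Substituting: BOD_load = 57.2390 * 890.0070 / 1000
Result: 50.9431 kg/day


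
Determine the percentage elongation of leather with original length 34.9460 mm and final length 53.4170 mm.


Formula: Elongation = (Lf - L0) / L0 * 100
Substituting: Elongation = (53.4170 - 34.9460) / 34.9460 * 100
Result: 52.8558 %


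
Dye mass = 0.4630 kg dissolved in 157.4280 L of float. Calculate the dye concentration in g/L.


Formula: Conc = dye_mass(kg) / volume(L) * 1000
Substituting: Conc = 0.4630 / 157.4280 * 1000
Result: 2.9410 g/L


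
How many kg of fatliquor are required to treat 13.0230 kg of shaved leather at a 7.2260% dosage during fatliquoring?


Formula: Fat = substrate * pct / 100
Substituting: Fat = 13.0230 * 7.2260 / 100
Result: 0.9410 kg


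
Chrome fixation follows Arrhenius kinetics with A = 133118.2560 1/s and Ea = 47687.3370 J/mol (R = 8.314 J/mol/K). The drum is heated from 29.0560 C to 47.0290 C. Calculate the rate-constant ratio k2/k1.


T1 = 29.0560 + 273.15 = 302.2060 K; T2 = 47.0290 + 273.15 = 320.1790 K
k1 = A * exp(-Ea/(R*T1)) = 133118.2560 * exp(-47687.3370/(8.314*302.2060)) = 7.6111e-04 1/s
k2 = A * exp(-Ea/(R*T2)) = 133118.2560 * exp(-47687.3370/(8.314*320.1790)) = 0.00220876 1/s
k2/k1 = 0.00220876 / 7.6111e-04 = 2.9020


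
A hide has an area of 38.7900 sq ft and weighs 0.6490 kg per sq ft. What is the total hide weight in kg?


Formula: Weight = area * weight_per_sqft
Substituting: Weight = 38.7900 * 0.6490
Result: 25.1747 kg


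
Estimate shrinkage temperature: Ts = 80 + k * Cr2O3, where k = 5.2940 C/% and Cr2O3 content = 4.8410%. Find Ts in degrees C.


Formula: Ts = 80 + k * Cr2O3
Substituting: Ts = 80 + 5.2940 * 4.8410
Result: 105.6283 C


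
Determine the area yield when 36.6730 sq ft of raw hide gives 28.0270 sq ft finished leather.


Formula: Yield = finished / raw * 100
Substituting: Yield = 28.0270 / 36.6730 * 100
Result: 76.4241 %


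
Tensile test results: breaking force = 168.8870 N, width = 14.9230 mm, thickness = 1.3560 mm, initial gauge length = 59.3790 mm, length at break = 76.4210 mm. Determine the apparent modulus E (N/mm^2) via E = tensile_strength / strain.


TS = F / (w * t) = 168.8870 / (14.9230 * 1.3560) = 8.3460 N/mm^2
strain = (Lf - L0) / L0 = (76.4210 - 59.3790) / 59.3790 = 0.2870
E = TS / strain = 8.3460 / 0.2870 = 29.0799 N/mm^2


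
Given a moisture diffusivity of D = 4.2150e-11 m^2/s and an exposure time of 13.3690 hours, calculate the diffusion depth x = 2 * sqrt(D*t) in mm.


t = 13.3690 hr * 3600 = 48128.4000 s
D * t = 4.2150e-11 * 48128.4000 = 2.0286e-06
x = 2 * sqrt(D*t) = 2 * sqrt(2.0286e-06) = 0.00284859 m = 2.8486 mm


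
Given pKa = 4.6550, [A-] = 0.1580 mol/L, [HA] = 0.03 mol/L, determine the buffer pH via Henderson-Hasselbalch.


ratio = [A-] / [HA] = 0.1580 / 0.03 = 5.2667
log10(ratio) = 0.7215
pH = pKa + log10(ratio) = 4.6550 + 0.7215 = 5.3765


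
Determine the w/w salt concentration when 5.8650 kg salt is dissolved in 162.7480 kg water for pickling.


Formula: Conc = salt / (water + salt) * 100
Substituting: Conc = 5.8650 / (162.7480 + 5.8650) * 100
Result: 3.4784 %


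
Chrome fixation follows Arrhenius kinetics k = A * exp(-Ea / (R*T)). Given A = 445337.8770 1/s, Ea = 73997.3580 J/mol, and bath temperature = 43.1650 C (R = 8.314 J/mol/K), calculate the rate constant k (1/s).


T_K = T_C + 273.15 = 43.1650 + 273.15 = 316.3150 K
exponent = -Ea / (R * T_K) = -73997.3580 / (8.314 * 316.3150) = -28.1376
k = A * exp(exponent) = 445337.8770 * exp(-28.1376) = 2.6835e-07 1/s


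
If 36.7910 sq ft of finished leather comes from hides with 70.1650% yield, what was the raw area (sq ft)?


Formula: raw = finished * 100 / yield
Substituting: raw = 36.7910 * 100 / 70.1650
Result: 52.4350 sq ft


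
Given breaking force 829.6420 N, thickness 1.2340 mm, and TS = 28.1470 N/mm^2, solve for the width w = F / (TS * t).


Formula: w = F / (TS * t)
Substituting: w = 829.6420 / (28.1470 * 1.2340)
Result: 23.8860 mm


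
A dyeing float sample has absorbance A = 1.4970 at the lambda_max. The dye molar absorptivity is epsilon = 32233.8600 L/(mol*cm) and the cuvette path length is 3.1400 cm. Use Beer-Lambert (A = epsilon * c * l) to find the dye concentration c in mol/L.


Formula: c = A / (epsilon * l)
Substituting: c = 1.4970 / (32233.8600 * 3.1400)
Result: 1.4790e-05 mol/L


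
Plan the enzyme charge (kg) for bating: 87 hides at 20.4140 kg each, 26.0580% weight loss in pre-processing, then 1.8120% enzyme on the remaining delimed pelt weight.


Total_raw = N * avg_wt = 87 * 20.4140 = 1776.0180 kg
Substrate = Total_raw * (1 - loss/100) = 1776.0180 * (1 - 26.0580/100) = 1313.2232 kg
Enzyme = Substrate * pct / 100 = 1313.2232 * 1.8120 / 100 = 23.7956 kg


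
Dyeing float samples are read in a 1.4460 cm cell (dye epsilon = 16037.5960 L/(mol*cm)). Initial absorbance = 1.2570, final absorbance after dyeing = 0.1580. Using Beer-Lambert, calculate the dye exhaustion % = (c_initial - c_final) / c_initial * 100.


c_initial = A_i / (epsilon * l) = 1.2570 / (16037.5960 * 1.4460) = 5.4204e-05 mol/L
c_final = A_f / (epsilon * l) = 0.1580 / (16037.5960 * 1.4460) = 6.8132e-06 mol/L
Exhaustion = (c_initial - c_final) / c_initial * 100 = (5.4204e-05 - 6.8132e-06) / 5.4204e-05 * 100 = 87.4304 %


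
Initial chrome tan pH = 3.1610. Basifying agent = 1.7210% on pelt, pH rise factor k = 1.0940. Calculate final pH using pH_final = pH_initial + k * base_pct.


Formula: pH_final = pH_initial + k * base_pct
Substituting: pH_final = 3.1610 + 1.0940 * 1.7210
Result: 5.0438


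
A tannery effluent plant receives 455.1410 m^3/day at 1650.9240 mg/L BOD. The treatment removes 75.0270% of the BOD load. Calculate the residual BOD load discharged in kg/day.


Load_in = volume * conc / 1000 = 455.1410 * 1650.9240 / 1000 = 751.4032 kg/day
Removed = Load_in * eff / 100 = 751.4032 * 75.0270 / 100 = 563.7553 kg/day
Load_out = Load_in - Removed = 751.4032 - 563.7553 = 187.6479 kg/day


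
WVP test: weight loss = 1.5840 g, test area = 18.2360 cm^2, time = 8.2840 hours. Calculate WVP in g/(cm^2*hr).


Formula: WVP = loss / (area * time)
Substituting: WVP = 1.5840 / (18.2360 * 8.2840)
Result: 0.0104854 g/(cm^2*hr)


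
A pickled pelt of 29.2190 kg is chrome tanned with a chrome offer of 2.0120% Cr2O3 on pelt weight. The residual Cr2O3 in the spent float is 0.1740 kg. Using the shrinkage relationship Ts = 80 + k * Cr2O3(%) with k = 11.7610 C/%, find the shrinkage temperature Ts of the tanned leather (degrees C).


Offered = pelt * offer_pct / 100 = 29.2190 * 2.0120 / 100 = 0.5879 kg
Uptake = offered - residual = 0.5879 - 0.1740 = 0.4139 kg
Cr2O3% on pelt = uptake / pelt * 100 = 0.4139 / 29.2190 * 100 = 1.4165 %
Ts = 80 + k * Cr2O3% = 80 + 11.7610 * 1.4165 = 96.6594 C


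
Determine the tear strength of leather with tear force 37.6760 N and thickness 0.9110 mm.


Formula: Tear strength = force / thickness
Substituting: Tear strength = 37.6760 / 0.9110
Result: 41.3568 N/mm


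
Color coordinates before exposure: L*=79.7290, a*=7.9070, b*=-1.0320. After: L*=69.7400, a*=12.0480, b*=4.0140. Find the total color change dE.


dL = -9.9890, da = 4.1410, db = 5.0460
dE = sqrt((-9.9890)^2 + 4.1410^2 + 5.0460^2) = 11.9327


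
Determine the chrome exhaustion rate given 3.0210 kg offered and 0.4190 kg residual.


Formula: Uptake = (offered - residual) / offered * 100
Substituting: Uptake = (3.0210 - 0.4190) / 3.0210 * 100
Result: 86.1304 %


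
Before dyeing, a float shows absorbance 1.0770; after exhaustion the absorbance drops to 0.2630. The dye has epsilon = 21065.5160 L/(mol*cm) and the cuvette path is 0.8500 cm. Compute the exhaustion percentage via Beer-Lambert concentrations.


c_initial = A_i / (epsilon * l) = 1.0770 / (21065.5160 * 0.8500) = 6.0148e-05 mol/L
c_final = A_f / (epsilon * l) = 0.2630 / (21065.5160 * 0.8500) = 1.4688e-05 mol/L
Exhaustion = (c_initial - c_final) / c_initial * 100 = (6.0148e-05 - 1.4688e-05) / 6.0148e-05 * 100 = 75.5803 %


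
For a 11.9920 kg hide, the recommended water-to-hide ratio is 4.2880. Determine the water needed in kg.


Formula: Water = hide_weight * ratio
Substituting: Water = 11.9920 * 4.2880
Result: 51.4217 kg


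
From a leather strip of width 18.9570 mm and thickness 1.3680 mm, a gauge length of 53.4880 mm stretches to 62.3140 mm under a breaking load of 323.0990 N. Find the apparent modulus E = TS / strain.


TS = F / (w * t) = 323.0990 / (18.9570 * 1.3680) = 12.4589 N/mm^2
strain = (Lf - L0) / L0 = (62.3140 - 53.4880) / 53.4880 = 0.1650
E = TS / strain = 12.4589 / 0.1650 = 75.5044 N/mm^2


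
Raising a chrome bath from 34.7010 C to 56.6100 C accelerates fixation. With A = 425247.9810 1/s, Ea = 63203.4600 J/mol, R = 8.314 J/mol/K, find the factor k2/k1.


T1 = 34.7010 + 273.15 = 307.8510 K; T2 = 56.6100 + 273.15 = 329.7600 K
k1 = A * exp(-Ea/(R*T1)) = 425247.9810 * exp(-63203.4600/(8.314*307.8510)) = 8.0205e-06 1/s
k2 = A * exp(-Ea/(R*T2)) = 425247.9810 * exp(-63203.4600/(8.314*329.7600)) = 4.1374e-05 1/s
k2/k1 = 4.1374e-05 / 8.0205e-06 = 5.1585


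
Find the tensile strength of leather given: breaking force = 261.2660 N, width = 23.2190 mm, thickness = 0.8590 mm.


Formula: TS = force / (width * thickness)
Substituting: TS = 261.2660 / (23.2190 * 0.8590)
Result: 13.0992 N/mm^2


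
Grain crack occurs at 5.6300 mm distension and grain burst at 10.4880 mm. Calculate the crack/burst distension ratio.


Formula: Ratio = crack / burst
Substituting: Ratio = 5.6300 / 10.4880
Result: 0.5368


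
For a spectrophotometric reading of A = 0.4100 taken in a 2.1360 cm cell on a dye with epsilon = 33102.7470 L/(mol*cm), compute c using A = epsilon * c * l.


Formula: c = A / (epsilon * l)
Substituting: c = 0.4100 / (33102.7470 * 2.1360)
Result: 5.7985e-06 mol/L


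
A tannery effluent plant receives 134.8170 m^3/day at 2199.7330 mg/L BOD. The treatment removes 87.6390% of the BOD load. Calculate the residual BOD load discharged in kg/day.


Load_in = volume * conc / 1000 = 134.8170 * 2199.7330 / 1000 = 296.5614 kg/day
Removed = Load_in * eff / 100 = 296.5614 * 87.6390 / 100 = 259.9034 kg/day
Load_out = Load_in - Removed = 296.5614 - 259.9034 = 36.6580 kg/day


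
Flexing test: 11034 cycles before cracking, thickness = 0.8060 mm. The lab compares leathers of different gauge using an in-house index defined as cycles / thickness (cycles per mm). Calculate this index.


Formula: Index = cycles / thickness
Substituting: Index = 11034 / 0.8060
Result: 13689.8263 cycles/mm


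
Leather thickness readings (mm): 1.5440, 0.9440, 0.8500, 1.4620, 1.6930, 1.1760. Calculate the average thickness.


Formula: Average = sum / n
Substituting: Average = 7.6690 / 6
Result: 1.2782 mm


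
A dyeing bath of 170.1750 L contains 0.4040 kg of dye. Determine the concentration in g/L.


Formula: Conc = dye_mass(kg) / volume(L) * 1000
Substituting: Conc = 0.4040 / 170.1750 * 1000
Result: 2.3740 g/L


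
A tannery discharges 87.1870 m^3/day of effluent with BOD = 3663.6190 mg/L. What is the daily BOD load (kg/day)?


Formula: BOD_load = volume * conc / 1000
Substituting: BOD_load = 87.1870 * 3663.6190 / 1000
Result: 319.4199 kg/day


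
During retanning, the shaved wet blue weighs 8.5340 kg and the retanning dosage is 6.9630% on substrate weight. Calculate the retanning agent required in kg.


Formula: Retan = substrate * pct / 100
Substituting: Retan = 8.5340 * 6.9630 / 100
Result: 0.5942 kg


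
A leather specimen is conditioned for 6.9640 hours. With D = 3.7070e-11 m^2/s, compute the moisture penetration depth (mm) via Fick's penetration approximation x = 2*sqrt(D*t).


t = 6.9640 hr * 3600 = 25070.4000 s
D * t = 3.7070e-11 * 25070.4000 = 9.2936e-07
x = 2 * sqrt(D*t) = 2 * sqrt(9.2936e-07) = 0.00192807 m = 1.9281 mm


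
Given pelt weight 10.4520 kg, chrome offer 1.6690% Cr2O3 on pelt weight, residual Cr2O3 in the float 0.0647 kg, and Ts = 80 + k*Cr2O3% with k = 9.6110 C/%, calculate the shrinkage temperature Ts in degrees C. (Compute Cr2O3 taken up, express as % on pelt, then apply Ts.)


Offered = pelt * offer_pct / 100 = 10.4520 * 1.6690 / 100 = 0.1744 kg
Uptake = offered - residual = 0.1744 - 0.0647 = 0.1097 kg
Cr2O3% on pelt = uptake / pelt * 100 = 0.1097 / 10.4520 * 100 = 1.0500 %
Ts = 80 + k * Cr2O3% = 80 + 9.6110 * 1.0500 = 90.0914 C


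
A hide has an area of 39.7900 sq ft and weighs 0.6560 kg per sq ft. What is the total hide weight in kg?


Formula: Weight = area * weight_per_sqft
Substituting: Weight = 39.7900 * 0.6560
Result: 26.1022 kg


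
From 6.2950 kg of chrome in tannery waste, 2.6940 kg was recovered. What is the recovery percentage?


Formula: Recovery = recovered / input * 100
Substituting: Recovery = 2.6940 / 6.2950 * 100
Result: 42.7959 %


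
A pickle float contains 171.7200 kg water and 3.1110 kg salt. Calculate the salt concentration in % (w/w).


Formula: Conc = salt / (water + salt) * 100
Substituting: Conc = 3.1110 / (171.7200 + 3.1110) * 100
Result: 1.7794 %


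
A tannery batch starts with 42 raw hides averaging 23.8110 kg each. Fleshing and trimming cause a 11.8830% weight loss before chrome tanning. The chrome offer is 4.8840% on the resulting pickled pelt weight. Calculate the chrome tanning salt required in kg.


Total_raw = N * avg_wt = 42 * 23.8110 = 1000.0620 kg
Substrate = Total_raw * (1 - loss/100) = 1000.0620 * (1 - 11.8830/100) = 881.2246 kg
Chrome = Substrate * pct / 100 = 881.2246 * 4.8840 / 100 = 43.0390 kg


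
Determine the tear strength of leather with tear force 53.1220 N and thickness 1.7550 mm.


Formula: Tear strength = force / thickness
Substituting: Tear strength = 53.1220 / 1.7550
Result: 30.2689 N/mm


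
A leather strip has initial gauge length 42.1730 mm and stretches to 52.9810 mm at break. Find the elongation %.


Formula: Elongation = (Lf - L0) / L0 * 100
Substituting: Elongation = (52.9810 - 42.1730) / 42.1730 * 100
Result: 25.6278 %


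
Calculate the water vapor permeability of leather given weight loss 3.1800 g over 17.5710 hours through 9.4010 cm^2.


Formula: WVP = loss / (area * time)
Substituting: WVP = 3.1800 / (9.4010 * 17.5710)
Result: 0.0192511 g/(cm^2*hr)


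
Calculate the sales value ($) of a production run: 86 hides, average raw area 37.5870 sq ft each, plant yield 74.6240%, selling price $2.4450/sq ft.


Raw_total = N * avg_area = 86 * 37.5870 = 3232.4820 sq ft
Finished = Raw_total * yield / 100 = 3232.4820 * 74.6240 / 100 = 2412.2074 sq ft
Value = Finished * price = 2412.2074 * 2.4450 = 5897.8470 $


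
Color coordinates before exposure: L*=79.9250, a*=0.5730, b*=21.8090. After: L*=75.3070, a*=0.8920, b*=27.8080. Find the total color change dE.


dL = -4.6180, da = 0.3190, db = 5.9990
dE = sqrt((-4.6180)^2 + 0.3190^2 + 5.9990^2) = 7.5773
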